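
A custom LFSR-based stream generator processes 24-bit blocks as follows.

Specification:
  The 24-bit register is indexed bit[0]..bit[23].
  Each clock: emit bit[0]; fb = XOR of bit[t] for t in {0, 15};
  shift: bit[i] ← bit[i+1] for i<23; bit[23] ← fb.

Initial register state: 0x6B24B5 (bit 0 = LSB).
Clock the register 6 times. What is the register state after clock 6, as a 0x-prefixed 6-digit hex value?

0x8DAC92

reg_0 = 0x6B24B5
clock 1: out=1, reg = 0xB5925A
clock 2: out=0, reg = 0xDAC92D
clock 3: out=1, reg = 0x6D6496
clock 4: out=0, reg = 0x36B24B
clock 5: out=1, reg = 0x1B5925
clock 6: out=1, reg = 0x8DAC92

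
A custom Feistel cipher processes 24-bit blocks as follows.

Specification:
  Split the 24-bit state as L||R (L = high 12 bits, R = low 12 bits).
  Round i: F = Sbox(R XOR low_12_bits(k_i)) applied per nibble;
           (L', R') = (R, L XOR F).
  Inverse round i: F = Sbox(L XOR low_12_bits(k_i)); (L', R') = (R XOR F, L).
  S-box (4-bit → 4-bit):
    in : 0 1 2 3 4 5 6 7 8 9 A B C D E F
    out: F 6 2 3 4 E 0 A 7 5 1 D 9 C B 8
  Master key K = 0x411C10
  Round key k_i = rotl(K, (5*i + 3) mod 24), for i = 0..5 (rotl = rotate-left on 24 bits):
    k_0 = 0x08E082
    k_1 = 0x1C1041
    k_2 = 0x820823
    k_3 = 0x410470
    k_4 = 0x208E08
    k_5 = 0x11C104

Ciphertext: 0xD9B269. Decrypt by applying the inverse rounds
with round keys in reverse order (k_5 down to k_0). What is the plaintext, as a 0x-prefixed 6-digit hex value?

0x08E1DB

s_0 = ciphertext = 0xD9B269
s_1 = InvRound(s_0, k_5) = 0xB31D9B
s_2 = InvRound(s_1, k_4) = 0x3AEB31
s_3 = InvRound(s_2, k_3) = 0x1FA3AE
s_4 = InvRound(s_3, k_2) = 0x66B1FA
s_5 = InvRound(s_4, k_1) = 0x1DB66B
s_6 = InvRound(s_5, k_0) = 0x08E1DB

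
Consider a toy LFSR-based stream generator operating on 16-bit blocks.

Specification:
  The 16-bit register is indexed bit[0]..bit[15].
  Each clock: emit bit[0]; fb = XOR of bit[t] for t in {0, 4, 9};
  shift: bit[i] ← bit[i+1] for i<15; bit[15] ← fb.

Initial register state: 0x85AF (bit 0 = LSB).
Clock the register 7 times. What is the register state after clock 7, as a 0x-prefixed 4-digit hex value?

reg_0 = 0x85AF
clock 1: out=1, reg = 0xC2D7
clock 2: out=1, reg = 0xE16B
clock 3: out=1, reg = 0xF0B5
clock 4: out=1, reg = 0x785A
clock 5: out=0, reg = 0xBC2D
clock 6: out=1, reg = 0xDE16
clock 7: out=0, reg = 0x6F0B

0x6F0B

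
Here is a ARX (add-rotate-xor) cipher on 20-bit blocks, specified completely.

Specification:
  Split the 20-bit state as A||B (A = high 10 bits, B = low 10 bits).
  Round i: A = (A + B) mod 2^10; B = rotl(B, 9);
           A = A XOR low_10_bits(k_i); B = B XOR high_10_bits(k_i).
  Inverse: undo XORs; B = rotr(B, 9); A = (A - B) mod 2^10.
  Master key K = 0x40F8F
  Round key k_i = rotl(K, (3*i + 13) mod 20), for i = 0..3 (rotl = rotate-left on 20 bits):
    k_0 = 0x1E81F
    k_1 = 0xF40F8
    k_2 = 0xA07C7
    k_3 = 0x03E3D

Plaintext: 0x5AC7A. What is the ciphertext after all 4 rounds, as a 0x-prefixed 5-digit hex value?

0x77833

s_0 = plaintext = 0x5AC7A
s_1 = Round(s_0, k_0) = 0x7E847
s_2 = Round(s_1, k_1) = 0xAE5F3
s_3 = Round(s_2, k_2) = 0xDAC78
s_4 = Round(s_3, k_3) = 0x77833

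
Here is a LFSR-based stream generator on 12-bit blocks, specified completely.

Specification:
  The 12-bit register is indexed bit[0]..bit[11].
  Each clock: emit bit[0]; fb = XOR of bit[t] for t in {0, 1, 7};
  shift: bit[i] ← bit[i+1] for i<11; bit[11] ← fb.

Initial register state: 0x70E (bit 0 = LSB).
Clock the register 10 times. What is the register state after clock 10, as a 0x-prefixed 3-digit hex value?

reg_0 = 0x70E
clock 1: out=0, reg = 0xB87
clock 2: out=1, reg = 0xDC3
clock 3: out=1, reg = 0xEE1
clock 4: out=1, reg = 0x770
clock 5: out=0, reg = 0x3B8
clock 6: out=0, reg = 0x9DC
clock 7: out=0, reg = 0xCEE
clock 8: out=0, reg = 0x677
clock 9: out=1, reg = 0x33B
clock 10: out=1, reg = 0x19D

0x19D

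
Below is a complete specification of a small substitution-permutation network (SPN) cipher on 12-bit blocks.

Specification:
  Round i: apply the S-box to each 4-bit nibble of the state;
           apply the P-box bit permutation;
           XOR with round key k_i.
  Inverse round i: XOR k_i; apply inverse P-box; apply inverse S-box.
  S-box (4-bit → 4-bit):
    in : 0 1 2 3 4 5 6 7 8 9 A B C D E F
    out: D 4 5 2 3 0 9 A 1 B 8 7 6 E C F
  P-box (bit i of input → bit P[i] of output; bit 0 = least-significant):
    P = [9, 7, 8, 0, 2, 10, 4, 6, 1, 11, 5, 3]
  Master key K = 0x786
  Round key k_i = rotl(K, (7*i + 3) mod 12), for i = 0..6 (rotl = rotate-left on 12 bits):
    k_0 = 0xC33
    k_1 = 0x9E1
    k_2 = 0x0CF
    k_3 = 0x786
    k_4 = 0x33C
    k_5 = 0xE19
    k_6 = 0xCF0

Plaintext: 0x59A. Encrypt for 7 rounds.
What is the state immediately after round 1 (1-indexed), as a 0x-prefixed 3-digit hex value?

s_0 = plaintext = 0x59A
s_1 = Round(s_0, k_0) = 0x876
s_2 = Round(s_1, k_1) = 0xFA2
s_3 = Round(s_2, k_2) = 0xBA5
s_4 = Round(s_3, k_3) = 0xFE4
s_5 = Round(s_4, k_4) = 0x9C6
s_6 = Round(s_5, k_5) = 0x002
s_7 = Round(s_6, k_6) = 0xF8E

0x876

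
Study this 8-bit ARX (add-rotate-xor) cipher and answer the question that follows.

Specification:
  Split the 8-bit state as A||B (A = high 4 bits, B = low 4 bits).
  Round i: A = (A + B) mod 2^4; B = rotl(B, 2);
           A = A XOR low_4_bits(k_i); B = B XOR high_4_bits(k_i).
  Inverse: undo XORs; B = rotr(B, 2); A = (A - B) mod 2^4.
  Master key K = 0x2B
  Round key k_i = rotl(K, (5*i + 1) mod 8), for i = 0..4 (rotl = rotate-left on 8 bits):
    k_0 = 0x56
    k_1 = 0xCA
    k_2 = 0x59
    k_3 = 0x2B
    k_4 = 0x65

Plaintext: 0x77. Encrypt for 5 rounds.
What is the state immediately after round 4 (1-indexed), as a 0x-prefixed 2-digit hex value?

s_0 = plaintext = 0x77
s_1 = Round(s_0, k_0) = 0x88
s_2 = Round(s_1, k_1) = 0xAE
s_3 = Round(s_2, k_2) = 0x1E
s_4 = Round(s_3, k_3) = 0x49
s_5 = Round(s_4, k_4) = 0x80

0x49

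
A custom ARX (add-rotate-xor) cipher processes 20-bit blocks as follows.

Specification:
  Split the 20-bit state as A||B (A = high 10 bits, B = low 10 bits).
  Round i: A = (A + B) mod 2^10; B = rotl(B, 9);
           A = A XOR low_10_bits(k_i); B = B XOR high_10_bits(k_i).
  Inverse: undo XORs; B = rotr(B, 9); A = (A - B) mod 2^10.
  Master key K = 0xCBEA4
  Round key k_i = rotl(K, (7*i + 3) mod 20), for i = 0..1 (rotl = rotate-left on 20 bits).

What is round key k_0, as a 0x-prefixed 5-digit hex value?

0x5F526

K = 0xCBEA4
k_0 = rotl(K, (7*0+3) mod 20) = rotl(K, 3) = 0x5F526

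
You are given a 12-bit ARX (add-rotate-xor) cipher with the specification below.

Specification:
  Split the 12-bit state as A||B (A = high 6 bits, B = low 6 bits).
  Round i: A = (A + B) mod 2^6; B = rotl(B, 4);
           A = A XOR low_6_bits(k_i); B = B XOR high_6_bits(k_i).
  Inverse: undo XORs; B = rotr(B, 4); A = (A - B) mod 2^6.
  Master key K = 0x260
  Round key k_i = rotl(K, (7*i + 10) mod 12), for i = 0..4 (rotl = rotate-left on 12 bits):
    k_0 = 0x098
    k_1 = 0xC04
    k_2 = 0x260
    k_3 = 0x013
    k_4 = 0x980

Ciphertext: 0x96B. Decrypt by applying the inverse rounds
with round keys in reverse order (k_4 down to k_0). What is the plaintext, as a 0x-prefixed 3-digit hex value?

s_0 = ciphertext = 0x96B
s_1 = InvRound(s_0, k_4) = 0xC74
s_2 = InvRound(s_1, k_3) = 0x3D3
s_3 = InvRound(s_2, k_2) = 0x1A9
s_4 = InvRound(s_3, k_1) = 0x765
s_5 = InvRound(s_4, k_0) = 0x9DE

0x9DE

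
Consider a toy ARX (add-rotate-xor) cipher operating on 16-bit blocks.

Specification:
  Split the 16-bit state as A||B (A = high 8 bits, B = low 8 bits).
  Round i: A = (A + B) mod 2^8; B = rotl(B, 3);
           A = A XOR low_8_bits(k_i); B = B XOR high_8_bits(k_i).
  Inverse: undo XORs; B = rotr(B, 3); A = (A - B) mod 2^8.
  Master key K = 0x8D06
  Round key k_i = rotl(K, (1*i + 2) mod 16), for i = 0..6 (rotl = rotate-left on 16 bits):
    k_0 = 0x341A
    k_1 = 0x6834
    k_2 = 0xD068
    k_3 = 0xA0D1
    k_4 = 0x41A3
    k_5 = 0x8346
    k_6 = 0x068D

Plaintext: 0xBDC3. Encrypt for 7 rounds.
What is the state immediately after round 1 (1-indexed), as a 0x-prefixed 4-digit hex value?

0x9A2A

s_0 = plaintext = 0xBDC3
s_1 = Round(s_0, k_0) = 0x9A2A
s_2 = Round(s_1, k_1) = 0xF039
s_3 = Round(s_2, k_2) = 0x4119
s_4 = Round(s_3, k_3) = 0x8B68
s_5 = Round(s_4, k_4) = 0x5002
s_6 = Round(s_5, k_5) = 0x1493
s_7 = Round(s_6, k_6) = 0x2A9A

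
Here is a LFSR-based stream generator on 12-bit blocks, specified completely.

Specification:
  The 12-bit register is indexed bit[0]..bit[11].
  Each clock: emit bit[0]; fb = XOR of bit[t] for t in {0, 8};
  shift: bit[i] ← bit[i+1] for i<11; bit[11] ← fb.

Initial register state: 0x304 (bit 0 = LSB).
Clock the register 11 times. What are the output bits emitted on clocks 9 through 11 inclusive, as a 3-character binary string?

reg_0 = 0x304
clock 1: out=0, reg = 0x982
clock 2: out=0, reg = 0xCC1
clock 3: out=1, reg = 0xE60
clock 4: out=0, reg = 0x730
clock 5: out=0, reg = 0xB98
clock 6: out=0, reg = 0xDCC
clock 7: out=0, reg = 0xEE6
clock 8: out=0, reg = 0x773
clock 9: out=1, reg = 0x3B9
clock 10: out=1, reg = 0x1DC
clock 11: out=0, reg = 0x8EE

110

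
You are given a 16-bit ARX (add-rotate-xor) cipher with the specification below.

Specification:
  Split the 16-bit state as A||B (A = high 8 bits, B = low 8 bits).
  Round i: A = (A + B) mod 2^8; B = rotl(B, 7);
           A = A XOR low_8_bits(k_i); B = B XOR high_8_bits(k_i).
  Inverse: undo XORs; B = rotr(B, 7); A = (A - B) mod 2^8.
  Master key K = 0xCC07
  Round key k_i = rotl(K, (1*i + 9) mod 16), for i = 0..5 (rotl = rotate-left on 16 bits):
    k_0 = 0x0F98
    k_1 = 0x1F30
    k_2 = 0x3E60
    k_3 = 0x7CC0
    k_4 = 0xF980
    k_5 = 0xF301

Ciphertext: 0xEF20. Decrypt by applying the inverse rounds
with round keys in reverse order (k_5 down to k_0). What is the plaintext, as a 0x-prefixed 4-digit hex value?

0xA49F

s_0 = ciphertext = 0xEF20
s_1 = InvRound(s_0, k_5) = 0x47A7
s_2 = InvRound(s_1, k_4) = 0x0BBC
s_3 = InvRound(s_2, k_3) = 0x4A81
s_4 = InvRound(s_3, k_2) = 0xAB7F
s_5 = InvRound(s_4, k_1) = 0xDBC0
s_6 = InvRound(s_5, k_0) = 0xA49F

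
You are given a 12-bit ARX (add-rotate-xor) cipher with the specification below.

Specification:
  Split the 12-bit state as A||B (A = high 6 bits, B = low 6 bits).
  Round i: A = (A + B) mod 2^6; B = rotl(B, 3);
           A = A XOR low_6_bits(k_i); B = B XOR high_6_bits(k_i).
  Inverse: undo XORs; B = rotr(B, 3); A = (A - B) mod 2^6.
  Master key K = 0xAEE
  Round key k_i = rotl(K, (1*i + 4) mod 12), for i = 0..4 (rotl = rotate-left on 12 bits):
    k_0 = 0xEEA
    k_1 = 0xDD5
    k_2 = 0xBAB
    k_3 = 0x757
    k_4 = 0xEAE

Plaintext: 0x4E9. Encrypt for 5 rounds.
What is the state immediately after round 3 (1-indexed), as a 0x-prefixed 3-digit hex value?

s_0 = plaintext = 0x4E9
s_1 = Round(s_0, k_0) = 0x5B6
s_2 = Round(s_1, k_1) = 0x641
s_3 = Round(s_2, k_2) = 0xC66
s_4 = Round(s_3, k_3) = 0x029
s_5 = Round(s_4, k_4) = 0x1F7

0xC66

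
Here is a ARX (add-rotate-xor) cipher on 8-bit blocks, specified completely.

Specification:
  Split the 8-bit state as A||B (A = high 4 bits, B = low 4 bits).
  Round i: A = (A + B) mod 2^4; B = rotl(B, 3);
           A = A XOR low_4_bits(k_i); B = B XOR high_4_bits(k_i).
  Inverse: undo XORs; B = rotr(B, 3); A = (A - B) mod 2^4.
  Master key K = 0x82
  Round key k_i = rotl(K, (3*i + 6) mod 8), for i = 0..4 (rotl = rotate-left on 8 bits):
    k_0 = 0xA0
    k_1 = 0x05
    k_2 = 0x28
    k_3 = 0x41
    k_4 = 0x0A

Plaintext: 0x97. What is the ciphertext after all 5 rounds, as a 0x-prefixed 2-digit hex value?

s_0 = plaintext = 0x97
s_1 = Round(s_0, k_0) = 0x01
s_2 = Round(s_1, k_1) = 0x48
s_3 = Round(s_2, k_2) = 0x46
s_4 = Round(s_3, k_3) = 0xB7
s_5 = Round(s_4, k_4) = 0x8B

0x8B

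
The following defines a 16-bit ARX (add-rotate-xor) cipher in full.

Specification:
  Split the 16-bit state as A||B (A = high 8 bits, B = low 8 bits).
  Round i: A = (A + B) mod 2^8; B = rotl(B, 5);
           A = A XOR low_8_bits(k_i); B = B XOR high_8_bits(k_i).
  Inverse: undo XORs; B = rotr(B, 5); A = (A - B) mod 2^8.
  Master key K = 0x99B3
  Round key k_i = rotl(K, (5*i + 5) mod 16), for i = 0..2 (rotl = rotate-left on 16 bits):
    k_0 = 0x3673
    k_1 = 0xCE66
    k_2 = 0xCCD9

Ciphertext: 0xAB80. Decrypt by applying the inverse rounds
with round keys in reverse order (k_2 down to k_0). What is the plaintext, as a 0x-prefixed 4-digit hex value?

0xC89A

s_0 = ciphertext = 0xAB80
s_1 = InvRound(s_0, k_2) = 0x1062
s_2 = InvRound(s_1, k_1) = 0x1165
s_3 = InvRound(s_2, k_0) = 0xC89A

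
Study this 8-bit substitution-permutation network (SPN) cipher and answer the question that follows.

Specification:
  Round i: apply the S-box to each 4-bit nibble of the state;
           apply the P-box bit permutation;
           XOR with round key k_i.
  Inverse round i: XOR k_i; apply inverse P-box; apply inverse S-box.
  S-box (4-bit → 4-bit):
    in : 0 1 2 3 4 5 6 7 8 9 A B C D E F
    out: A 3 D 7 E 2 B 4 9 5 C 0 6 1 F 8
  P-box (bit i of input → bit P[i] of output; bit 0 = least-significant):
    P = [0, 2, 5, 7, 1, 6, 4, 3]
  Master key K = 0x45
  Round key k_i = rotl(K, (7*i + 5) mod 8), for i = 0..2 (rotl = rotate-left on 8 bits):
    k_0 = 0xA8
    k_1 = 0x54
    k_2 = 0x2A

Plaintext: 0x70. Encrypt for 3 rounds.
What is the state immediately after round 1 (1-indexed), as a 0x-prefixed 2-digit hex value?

0x3C

s_0 = plaintext = 0x70
s_1 = Round(s_0, k_0) = 0x3C
s_2 = Round(s_1, k_1) = 0x22
s_3 = Round(s_2, k_2) = 0x91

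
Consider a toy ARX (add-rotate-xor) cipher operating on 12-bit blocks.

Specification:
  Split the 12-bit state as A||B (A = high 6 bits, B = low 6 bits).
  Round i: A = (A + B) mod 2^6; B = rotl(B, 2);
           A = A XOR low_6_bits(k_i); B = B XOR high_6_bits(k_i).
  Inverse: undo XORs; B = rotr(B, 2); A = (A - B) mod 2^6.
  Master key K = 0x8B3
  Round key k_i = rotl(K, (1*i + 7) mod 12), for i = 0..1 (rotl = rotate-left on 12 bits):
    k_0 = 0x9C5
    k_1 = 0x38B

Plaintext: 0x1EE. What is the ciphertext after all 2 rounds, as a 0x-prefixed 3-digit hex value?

s_0 = plaintext = 0x1EE
s_1 = Round(s_0, k_0) = 0xC1D
s_2 = Round(s_1, k_1) = 0x1BB

0x1BB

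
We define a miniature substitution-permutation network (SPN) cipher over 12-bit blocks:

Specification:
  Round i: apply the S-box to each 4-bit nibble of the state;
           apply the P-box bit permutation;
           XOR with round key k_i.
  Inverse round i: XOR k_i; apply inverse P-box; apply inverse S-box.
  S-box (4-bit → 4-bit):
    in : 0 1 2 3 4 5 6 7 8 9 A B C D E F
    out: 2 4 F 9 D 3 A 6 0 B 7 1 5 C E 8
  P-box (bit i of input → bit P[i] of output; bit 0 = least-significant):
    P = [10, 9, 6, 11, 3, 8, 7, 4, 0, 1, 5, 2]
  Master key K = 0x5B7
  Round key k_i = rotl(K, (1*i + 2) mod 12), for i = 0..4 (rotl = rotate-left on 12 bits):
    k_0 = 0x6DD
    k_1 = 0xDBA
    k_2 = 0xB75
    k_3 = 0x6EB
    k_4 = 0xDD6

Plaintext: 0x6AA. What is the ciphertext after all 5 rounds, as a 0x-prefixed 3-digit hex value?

s_0 = plaintext = 0x6AA
s_1 = Round(s_0, k_0) = 0x113
s_2 = Round(s_1, k_1) = 0x11A
s_3 = Round(s_2, k_2) = 0xD95
s_4 = Round(s_3, k_3) = 0x1D7
s_5 = Round(s_4, k_4) = 0xF26

0xF26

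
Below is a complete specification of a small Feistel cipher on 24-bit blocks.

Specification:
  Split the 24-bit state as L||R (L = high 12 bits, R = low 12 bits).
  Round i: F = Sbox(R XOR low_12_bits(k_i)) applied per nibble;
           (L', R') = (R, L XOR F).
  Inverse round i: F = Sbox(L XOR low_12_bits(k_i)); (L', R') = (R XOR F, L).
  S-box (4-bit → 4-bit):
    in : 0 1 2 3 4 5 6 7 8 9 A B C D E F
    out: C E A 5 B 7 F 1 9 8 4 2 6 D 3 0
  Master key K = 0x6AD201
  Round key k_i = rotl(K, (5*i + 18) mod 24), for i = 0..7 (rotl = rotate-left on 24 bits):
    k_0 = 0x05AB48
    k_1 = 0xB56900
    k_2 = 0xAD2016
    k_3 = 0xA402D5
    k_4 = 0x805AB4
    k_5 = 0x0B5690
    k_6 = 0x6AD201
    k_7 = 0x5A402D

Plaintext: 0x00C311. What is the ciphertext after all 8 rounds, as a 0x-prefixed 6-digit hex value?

0xE8ED94

s_0 = plaintext = 0x00C311
s_1 = Round(s_0, k_0) = 0x311974
s_2 = Round(s_1, k_1) = 0x974F0A
s_3 = Round(s_2, k_2) = 0xF0A992
s_4 = Round(s_3, k_3) = 0x992DBB
s_5 = Round(s_4, k_4) = 0xDBB852
s_6 = Round(s_5, k_5) = 0x852ED1
s_7 = Round(s_6, k_6) = 0xED1E8E
s_8 = Round(s_7, k_7) = 0xE8ED94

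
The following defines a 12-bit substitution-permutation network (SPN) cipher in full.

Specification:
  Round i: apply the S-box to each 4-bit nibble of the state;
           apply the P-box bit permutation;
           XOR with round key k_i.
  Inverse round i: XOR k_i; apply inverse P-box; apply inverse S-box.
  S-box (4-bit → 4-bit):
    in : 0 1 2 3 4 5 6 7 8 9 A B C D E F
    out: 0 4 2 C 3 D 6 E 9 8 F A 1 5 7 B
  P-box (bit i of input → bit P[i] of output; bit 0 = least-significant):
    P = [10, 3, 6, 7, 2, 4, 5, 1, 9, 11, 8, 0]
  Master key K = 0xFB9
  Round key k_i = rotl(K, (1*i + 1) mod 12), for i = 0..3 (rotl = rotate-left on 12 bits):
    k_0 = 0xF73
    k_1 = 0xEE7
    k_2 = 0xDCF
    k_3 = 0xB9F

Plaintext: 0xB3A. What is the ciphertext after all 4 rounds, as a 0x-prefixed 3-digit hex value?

0xAC1

s_0 = plaintext = 0xB3A
s_1 = Round(s_0, k_0) = 0x398
s_2 = Round(s_1, k_1) = 0xB64
s_3 = Round(s_2, k_2) = 0x1F6
s_4 = Round(s_3, k_3) = 0xAC1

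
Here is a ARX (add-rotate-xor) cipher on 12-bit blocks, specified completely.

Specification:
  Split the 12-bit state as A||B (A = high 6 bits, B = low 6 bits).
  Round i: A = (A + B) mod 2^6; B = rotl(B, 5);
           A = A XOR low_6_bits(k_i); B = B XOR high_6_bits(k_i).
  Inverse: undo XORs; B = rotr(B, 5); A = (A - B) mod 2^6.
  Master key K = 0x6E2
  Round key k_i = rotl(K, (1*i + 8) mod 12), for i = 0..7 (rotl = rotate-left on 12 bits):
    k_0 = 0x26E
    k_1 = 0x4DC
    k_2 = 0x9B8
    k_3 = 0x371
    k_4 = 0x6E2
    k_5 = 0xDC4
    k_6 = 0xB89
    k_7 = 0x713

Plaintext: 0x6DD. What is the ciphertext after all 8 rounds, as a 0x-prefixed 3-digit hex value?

0xAB4

s_0 = plaintext = 0x6DD
s_1 = Round(s_0, k_0) = 0x5A7
s_2 = Round(s_1, k_1) = 0x860
s_3 = Round(s_2, k_2) = 0xE76
s_4 = Round(s_3, k_3) = 0x796
s_5 = Round(s_4, k_4) = 0x590
s_6 = Round(s_5, k_5) = 0x8BF
s_7 = Round(s_6, k_6) = 0xA11
s_8 = Round(s_7, k_7) = 0xAB4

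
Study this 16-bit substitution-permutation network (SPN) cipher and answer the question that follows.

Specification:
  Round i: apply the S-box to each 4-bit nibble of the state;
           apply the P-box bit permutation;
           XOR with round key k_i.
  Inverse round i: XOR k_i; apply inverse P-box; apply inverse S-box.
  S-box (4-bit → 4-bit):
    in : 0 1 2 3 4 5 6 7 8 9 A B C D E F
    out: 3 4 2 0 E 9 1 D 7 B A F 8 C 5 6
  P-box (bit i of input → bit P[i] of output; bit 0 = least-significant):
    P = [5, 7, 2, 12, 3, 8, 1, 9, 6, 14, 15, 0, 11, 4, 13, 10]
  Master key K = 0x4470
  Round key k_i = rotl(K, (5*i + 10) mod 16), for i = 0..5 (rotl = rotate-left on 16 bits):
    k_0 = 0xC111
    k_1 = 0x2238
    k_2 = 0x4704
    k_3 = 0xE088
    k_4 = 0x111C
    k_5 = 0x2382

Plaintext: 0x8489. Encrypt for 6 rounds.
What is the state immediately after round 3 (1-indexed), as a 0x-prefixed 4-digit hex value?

s_0 = plaintext = 0x8489
s_1 = Round(s_0, k_0) = 0x38AA
s_2 = Round(s_1, k_1) = 0xF1F8
s_3 = Round(s_2, k_2) = 0xE6B2
s_4 = Round(s_3, k_3) = 0xCB42
s_5 = Round(s_4, k_4) = 0xD6DF
s_6 = Round(s_5, k_5) = 0x0544

0xE6B2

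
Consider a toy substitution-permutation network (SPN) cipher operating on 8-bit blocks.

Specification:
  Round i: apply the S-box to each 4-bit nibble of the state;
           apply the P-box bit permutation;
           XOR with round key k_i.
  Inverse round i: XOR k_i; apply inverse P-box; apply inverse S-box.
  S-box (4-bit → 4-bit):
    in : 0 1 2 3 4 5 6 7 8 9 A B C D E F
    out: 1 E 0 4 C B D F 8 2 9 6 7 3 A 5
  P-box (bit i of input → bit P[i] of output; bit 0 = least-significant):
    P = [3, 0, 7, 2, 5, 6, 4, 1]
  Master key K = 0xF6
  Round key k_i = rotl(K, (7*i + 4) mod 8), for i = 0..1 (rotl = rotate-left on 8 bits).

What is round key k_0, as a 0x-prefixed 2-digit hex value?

0x6F

K = 0xF6
k_0 = rotl(K, (7*0+4) mod 8) = rotl(K, 4) = 0x6F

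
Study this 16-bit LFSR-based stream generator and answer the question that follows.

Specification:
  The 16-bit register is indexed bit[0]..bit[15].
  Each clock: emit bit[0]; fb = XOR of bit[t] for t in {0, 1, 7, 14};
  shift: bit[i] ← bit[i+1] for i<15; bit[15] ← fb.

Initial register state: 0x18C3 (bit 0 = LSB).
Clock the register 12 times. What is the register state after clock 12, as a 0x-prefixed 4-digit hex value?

0x22F1

reg_0 = 0x18C3
clock 1: out=1, reg = 0x8C61
clock 2: out=1, reg = 0xC630
clock 3: out=0, reg = 0xE318
clock 4: out=0, reg = 0xF18C
clock 5: out=0, reg = 0x78C6
clock 6: out=0, reg = 0xBC63
clock 7: out=1, reg = 0x5E31
clock 8: out=1, reg = 0x2F18
clock 9: out=0, reg = 0x178C
clock 10: out=0, reg = 0x8BC6
clock 11: out=0, reg = 0x45E3
clock 12: out=1, reg = 0x22F1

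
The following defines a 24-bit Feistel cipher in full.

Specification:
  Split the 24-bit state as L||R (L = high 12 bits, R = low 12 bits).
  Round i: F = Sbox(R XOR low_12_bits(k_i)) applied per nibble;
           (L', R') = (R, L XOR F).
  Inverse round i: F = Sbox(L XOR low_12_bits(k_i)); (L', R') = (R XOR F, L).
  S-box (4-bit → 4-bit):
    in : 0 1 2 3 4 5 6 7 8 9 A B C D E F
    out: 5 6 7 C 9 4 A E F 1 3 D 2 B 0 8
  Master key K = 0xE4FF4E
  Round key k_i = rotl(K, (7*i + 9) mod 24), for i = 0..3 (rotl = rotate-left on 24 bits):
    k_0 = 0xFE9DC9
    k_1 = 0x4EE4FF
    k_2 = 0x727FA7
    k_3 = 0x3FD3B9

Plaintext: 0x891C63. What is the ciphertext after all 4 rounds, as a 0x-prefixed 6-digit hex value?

0xB5A024

s_0 = plaintext = 0x891C63
s_1 = Round(s_0, k_0) = 0xC63EA2
s_2 = Round(s_1, k_1) = 0xEA2F28
s_3 = Round(s_2, k_2) = 0xF28B5A
s_4 = Round(s_3, k_3) = 0xB5A024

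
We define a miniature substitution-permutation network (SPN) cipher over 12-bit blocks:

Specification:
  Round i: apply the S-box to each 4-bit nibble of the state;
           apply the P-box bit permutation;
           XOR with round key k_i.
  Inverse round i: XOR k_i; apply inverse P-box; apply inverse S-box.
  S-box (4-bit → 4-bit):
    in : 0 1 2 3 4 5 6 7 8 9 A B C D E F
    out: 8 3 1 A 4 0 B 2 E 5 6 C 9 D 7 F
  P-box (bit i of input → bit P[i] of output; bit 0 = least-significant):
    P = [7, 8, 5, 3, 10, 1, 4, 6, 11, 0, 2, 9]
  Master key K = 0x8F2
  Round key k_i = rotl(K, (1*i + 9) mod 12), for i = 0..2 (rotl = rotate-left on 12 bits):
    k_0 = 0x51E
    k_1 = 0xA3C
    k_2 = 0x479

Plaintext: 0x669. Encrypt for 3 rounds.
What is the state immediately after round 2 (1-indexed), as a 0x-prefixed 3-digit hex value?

0xCC2

s_0 = plaintext = 0x669
s_1 = Round(s_0, k_0) = 0xBFD
s_2 = Round(s_1, k_1) = 0xCC2
s_3 = Round(s_2, k_2) = 0xAB9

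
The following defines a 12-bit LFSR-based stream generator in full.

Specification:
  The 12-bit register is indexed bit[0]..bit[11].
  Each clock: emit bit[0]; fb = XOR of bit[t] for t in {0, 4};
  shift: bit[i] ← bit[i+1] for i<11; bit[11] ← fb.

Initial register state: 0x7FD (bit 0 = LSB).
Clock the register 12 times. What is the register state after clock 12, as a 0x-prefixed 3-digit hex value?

reg_0 = 0x7FD
clock 1: out=1, reg = 0x3FE
clock 2: out=0, reg = 0x9FF
clock 3: out=1, reg = 0x4FF
clock 4: out=1, reg = 0x27F
clock 5: out=1, reg = 0x13F
clock 6: out=1, reg = 0x09F
clock 7: out=1, reg = 0x04F
clock 8: out=1, reg = 0x827
clock 9: out=1, reg = 0xC13
clock 10: out=1, reg = 0x609
clock 11: out=1, reg = 0xB04
clock 12: out=0, reg = 0x582

0x582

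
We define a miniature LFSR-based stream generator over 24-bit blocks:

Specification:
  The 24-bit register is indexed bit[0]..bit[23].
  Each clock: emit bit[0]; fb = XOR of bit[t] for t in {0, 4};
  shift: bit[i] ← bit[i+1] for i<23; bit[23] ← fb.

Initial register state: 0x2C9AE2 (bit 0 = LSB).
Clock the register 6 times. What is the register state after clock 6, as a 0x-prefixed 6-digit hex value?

0x30B26B

reg_0 = 0x2C9AE2
clock 1: out=0, reg = 0x164D71
clock 2: out=1, reg = 0x0B26B8
clock 3: out=0, reg = 0x85935C
clock 4: out=0, reg = 0xC2C9AE
clock 5: out=0, reg = 0x6164D7
clock 6: out=1, reg = 0x30B26B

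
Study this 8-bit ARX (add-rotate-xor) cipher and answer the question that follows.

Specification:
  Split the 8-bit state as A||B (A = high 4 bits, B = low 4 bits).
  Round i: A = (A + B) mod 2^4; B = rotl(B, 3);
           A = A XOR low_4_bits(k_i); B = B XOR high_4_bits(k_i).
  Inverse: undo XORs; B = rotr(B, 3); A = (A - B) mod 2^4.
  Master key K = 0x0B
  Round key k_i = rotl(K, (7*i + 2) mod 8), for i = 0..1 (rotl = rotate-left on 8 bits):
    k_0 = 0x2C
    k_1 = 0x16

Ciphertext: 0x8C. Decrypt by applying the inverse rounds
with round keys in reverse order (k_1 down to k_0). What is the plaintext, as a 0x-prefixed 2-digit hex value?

s_0 = ciphertext = 0x8C
s_1 = InvRound(s_0, k_1) = 0x3B
s_2 = InvRound(s_1, k_0) = 0xC3

0xC3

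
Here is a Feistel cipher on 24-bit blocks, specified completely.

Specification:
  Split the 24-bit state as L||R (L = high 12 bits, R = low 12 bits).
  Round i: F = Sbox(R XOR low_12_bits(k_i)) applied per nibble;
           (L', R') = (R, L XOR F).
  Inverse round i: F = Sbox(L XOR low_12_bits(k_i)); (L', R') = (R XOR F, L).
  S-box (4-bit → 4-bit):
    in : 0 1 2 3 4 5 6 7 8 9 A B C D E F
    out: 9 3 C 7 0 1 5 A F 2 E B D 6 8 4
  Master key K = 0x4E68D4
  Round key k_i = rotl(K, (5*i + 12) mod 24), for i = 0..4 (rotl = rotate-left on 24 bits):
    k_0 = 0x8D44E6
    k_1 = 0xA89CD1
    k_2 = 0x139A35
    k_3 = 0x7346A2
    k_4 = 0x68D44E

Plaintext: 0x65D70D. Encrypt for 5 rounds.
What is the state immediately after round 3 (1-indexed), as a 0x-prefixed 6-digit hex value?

s_0 = plaintext = 0x65D70D
s_1 = Round(s_0, k_0) = 0x70D1D6
s_2 = Round(s_1, k_1) = 0x1D6197
s_3 = Round(s_2, k_2) = 0x197A3A
s_4 = Round(s_3, k_3) = 0xA3ACB8
s_5 = Round(s_4, k_4) = 0xCB857F

0x197A3A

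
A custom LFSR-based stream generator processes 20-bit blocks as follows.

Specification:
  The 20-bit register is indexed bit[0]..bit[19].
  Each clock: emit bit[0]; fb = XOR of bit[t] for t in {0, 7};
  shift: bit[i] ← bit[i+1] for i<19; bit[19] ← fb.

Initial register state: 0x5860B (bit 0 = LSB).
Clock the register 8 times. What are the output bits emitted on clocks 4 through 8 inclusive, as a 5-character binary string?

reg_0 = 0x5860B
clock 1: out=1, reg = 0xAC305
clock 2: out=1, reg = 0xD6182
clock 3: out=0, reg = 0xEB0C1
clock 4: out=1, reg = 0x75860
clock 5: out=0, reg = 0x3AC30
clock 6: out=0, reg = 0x1D618
clock 7: out=0, reg = 0x0EB0C
clock 8: out=0, reg = 0x07586

10000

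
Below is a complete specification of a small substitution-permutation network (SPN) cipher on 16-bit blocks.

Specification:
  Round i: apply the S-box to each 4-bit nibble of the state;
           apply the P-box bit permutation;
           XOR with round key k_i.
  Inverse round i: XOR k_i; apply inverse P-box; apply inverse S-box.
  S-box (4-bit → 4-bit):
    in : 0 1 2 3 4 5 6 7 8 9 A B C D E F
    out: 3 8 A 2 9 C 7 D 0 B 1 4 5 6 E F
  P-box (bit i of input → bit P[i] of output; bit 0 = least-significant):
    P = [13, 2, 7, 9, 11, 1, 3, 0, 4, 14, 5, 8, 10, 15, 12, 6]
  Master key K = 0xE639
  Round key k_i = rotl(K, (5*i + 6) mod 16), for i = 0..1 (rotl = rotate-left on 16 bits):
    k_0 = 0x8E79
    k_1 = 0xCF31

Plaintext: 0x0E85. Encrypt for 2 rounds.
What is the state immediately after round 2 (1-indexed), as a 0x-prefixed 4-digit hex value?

s_0 = plaintext = 0x0E85
s_1 = Round(s_0, k_0) = 0x49D9
s_2 = Round(s_1, k_1) = 0xA86F

0xA86F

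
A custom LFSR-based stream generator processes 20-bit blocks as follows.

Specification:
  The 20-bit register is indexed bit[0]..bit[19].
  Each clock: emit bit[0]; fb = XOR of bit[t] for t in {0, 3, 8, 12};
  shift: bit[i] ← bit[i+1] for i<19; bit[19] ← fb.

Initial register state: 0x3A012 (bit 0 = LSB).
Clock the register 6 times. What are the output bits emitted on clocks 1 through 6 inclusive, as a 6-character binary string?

010010

reg_0 = 0x3A012
clock 1: out=0, reg = 0x1D009
clock 2: out=1, reg = 0x8E804
clock 3: out=0, reg = 0x47402
clock 4: out=0, reg = 0xA3A01
clock 5: out=1, reg = 0x51D00
clock 6: out=0, reg = 0x28E80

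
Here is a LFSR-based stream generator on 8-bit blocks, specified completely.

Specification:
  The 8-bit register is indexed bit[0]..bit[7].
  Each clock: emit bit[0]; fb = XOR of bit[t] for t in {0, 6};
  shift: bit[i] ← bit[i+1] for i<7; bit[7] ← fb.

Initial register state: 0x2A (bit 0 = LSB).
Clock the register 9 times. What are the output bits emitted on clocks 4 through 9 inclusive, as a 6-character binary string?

reg_0 = 0x2A
clock 1: out=0, reg = 0x15
clock 2: out=1, reg = 0x8A
clock 3: out=0, reg = 0x45
clock 4: out=1, reg = 0x22
clock 5: out=0, reg = 0x11
clock 6: out=1, reg = 0x88
clock 7: out=0, reg = 0x44
clock 8: out=0, reg = 0xA2
clock 9: out=0, reg = 0x51

101000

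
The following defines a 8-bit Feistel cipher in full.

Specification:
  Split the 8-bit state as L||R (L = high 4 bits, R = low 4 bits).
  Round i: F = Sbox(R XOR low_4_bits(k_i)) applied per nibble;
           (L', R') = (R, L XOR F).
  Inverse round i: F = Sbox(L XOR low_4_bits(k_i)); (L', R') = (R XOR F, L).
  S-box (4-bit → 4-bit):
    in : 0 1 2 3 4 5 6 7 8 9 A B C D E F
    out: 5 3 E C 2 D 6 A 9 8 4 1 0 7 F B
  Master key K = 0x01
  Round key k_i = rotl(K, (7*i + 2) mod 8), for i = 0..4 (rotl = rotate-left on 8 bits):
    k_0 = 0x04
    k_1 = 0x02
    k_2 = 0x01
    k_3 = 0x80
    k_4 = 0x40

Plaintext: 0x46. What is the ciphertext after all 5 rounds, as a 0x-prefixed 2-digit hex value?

s_0 = plaintext = 0x46
s_1 = Round(s_0, k_0) = 0x6A
s_2 = Round(s_1, k_1) = 0xAF
s_3 = Round(s_2, k_2) = 0xF5
s_4 = Round(s_3, k_3) = 0x52
s_5 = Round(s_4, k_4) = 0x2B

0x2B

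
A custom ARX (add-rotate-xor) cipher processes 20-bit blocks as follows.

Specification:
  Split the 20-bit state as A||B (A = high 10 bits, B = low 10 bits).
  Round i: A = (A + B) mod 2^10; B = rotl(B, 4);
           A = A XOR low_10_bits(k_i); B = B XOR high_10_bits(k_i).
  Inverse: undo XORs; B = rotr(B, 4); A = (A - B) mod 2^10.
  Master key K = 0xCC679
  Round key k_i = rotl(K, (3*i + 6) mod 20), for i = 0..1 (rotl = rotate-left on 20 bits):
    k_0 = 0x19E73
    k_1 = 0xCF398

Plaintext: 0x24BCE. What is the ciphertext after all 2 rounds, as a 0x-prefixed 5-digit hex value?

s_0 = plaintext = 0x24BCE
s_1 = Round(s_0, k_0) = 0x84C88
s_2 = Round(s_1, k_1) = 0x40FBE

0x40FBE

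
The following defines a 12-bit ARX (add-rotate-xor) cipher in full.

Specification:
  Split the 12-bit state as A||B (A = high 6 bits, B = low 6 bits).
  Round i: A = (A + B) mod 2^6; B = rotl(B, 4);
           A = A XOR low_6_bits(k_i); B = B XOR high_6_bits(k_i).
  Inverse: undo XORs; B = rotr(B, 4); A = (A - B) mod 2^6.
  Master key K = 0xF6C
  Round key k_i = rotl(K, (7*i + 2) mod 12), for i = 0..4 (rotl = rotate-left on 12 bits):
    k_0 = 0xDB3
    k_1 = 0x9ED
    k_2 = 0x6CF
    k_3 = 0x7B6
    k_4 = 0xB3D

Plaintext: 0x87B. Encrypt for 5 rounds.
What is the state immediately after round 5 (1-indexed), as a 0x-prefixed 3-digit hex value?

0xFC3

s_0 = plaintext = 0x87B
s_1 = Round(s_0, k_0) = 0xBC8
s_2 = Round(s_1, k_1) = 0x6A5
s_3 = Round(s_2, k_2) = 0xC02
s_4 = Round(s_3, k_3) = 0x13E
s_5 = Round(s_4, k_4) = 0xFC3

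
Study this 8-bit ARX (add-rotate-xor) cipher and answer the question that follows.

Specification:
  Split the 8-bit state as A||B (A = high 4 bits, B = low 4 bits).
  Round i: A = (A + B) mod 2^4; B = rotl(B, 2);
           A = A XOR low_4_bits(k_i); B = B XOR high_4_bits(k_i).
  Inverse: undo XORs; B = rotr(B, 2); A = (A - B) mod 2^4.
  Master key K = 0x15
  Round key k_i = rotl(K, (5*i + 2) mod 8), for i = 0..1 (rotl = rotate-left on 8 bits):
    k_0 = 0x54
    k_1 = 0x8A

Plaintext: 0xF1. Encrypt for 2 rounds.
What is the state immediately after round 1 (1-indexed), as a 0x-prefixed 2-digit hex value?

0x41

s_0 = plaintext = 0xF1
s_1 = Round(s_0, k_0) = 0x41
s_2 = Round(s_1, k_1) = 0xFC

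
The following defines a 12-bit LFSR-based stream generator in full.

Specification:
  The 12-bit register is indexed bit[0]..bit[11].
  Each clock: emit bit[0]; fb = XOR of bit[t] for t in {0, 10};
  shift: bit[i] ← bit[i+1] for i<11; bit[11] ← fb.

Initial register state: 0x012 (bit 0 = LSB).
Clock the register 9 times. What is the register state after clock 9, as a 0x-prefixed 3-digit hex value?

0xFD0

reg_0 = 0x012
clock 1: out=0, reg = 0x009
clock 2: out=1, reg = 0x804
clock 3: out=0, reg = 0x402
clock 4: out=0, reg = 0xA01
clock 5: out=1, reg = 0xD00
clock 6: out=0, reg = 0xE80
clock 7: out=0, reg = 0xF40
clock 8: out=0, reg = 0xFA0
clock 9: out=0, reg = 0xFD0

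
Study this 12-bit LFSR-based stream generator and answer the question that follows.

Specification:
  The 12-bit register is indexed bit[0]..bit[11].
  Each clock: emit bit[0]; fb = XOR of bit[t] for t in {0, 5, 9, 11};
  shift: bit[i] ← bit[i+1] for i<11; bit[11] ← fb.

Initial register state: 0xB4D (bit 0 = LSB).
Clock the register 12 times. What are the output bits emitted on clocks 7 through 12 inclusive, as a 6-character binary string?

101101

reg_0 = 0xB4D
clock 1: out=1, reg = 0xDA6
clock 2: out=0, reg = 0x6D3
clock 3: out=1, reg = 0x369
clock 4: out=1, reg = 0x9B4
clock 5: out=0, reg = 0x4DA
clock 6: out=0, reg = 0x26D
clock 7: out=1, reg = 0x936
clock 8: out=0, reg = 0x49B
clock 9: out=1, reg = 0xA4D
clock 10: out=1, reg = 0xD26
clock 11: out=0, reg = 0x693
clock 12: out=1, reg = 0x349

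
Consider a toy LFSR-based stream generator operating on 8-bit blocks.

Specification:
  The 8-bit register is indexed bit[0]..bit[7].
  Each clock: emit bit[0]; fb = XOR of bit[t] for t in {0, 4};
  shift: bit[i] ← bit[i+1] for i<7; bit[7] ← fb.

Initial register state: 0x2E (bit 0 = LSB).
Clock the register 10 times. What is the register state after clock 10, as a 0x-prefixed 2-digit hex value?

reg_0 = 0x2E
clock 1: out=0, reg = 0x17
clock 2: out=1, reg = 0x0B
clock 3: out=1, reg = 0x85
clock 4: out=1, reg = 0xC2
clock 5: out=0, reg = 0x61
clock 6: out=1, reg = 0xB0
clock 7: out=0, reg = 0xD8
clock 8: out=0, reg = 0xEC
clock 9: out=0, reg = 0x76
clock 10: out=0, reg = 0xBB

0xBB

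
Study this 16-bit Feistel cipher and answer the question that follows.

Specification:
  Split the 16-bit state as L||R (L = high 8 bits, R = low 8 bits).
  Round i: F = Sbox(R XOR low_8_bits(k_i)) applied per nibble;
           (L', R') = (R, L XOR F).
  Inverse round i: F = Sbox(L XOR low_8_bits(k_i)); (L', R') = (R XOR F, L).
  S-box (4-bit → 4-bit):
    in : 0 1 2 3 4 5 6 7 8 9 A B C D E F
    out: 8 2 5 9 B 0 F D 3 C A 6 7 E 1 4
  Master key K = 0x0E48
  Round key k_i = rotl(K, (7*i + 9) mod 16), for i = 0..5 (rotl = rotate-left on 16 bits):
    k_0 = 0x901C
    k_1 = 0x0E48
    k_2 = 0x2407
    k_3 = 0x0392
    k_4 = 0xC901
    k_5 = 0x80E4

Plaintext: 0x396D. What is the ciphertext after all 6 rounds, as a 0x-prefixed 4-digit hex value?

0x2C3F

s_0 = plaintext = 0x396D
s_1 = Round(s_0, k_0) = 0x6DEB
s_2 = Round(s_1, k_1) = 0xEBC4
s_3 = Round(s_2, k_2) = 0xC492
s_4 = Round(s_3, k_3) = 0x924C
s_5 = Round(s_4, k_4) = 0x4C2C
s_6 = Round(s_5, k_5) = 0x2C3F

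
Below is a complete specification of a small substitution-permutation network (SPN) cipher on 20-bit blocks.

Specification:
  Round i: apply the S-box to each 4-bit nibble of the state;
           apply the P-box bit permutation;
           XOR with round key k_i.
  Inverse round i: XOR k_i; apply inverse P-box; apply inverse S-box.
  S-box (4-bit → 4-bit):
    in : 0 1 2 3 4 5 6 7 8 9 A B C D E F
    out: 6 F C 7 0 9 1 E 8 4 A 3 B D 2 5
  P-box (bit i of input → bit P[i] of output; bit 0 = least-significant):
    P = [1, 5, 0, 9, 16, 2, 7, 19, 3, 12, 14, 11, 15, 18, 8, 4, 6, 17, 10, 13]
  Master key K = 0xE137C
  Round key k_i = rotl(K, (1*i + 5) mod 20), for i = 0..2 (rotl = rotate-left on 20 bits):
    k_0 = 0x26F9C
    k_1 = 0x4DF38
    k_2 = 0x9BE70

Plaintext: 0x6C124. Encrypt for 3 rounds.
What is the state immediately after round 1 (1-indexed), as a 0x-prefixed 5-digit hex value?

0xEB744

s_0 = plaintext = 0x6C124
s_1 = Round(s_0, k_0) = 0xEB744
s_2 = Round(s_1, k_1) = 0x20738
s_3 = Round(s_2, k_2) = 0xCC1F4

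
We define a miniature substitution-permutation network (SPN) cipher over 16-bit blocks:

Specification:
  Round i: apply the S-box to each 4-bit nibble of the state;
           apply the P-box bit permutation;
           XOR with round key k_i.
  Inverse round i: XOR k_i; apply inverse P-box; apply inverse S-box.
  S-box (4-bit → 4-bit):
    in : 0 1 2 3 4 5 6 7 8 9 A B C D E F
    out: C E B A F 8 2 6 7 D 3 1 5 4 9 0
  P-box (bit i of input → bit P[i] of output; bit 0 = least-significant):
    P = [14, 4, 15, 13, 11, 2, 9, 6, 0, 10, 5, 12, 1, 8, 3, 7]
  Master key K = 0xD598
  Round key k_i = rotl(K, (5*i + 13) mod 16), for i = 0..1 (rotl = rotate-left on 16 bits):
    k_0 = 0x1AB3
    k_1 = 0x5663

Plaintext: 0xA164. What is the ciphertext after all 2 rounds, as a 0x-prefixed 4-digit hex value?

s_0 = plaintext = 0xA164
s_1 = Round(s_0, k_0) = 0xEF85
s_2 = Round(s_1, k_1) = 0x7CE5

0x7CE5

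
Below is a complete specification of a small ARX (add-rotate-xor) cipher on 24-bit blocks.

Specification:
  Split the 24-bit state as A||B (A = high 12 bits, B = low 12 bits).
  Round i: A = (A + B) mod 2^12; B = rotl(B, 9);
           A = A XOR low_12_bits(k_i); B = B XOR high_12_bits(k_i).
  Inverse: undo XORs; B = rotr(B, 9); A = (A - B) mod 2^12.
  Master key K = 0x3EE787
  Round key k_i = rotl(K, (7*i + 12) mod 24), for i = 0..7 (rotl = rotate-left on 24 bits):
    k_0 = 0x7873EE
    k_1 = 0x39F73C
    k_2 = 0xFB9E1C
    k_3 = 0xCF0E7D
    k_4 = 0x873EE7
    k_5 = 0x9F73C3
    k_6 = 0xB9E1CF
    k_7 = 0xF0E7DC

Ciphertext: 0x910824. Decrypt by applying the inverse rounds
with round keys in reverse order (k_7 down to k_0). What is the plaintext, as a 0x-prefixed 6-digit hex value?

s_0 = ciphertext = 0x910824
s_1 = InvRound(s_0, k_7) = 0x579953
s_2 = InvRound(s_1, k_6) = 0xE4D669
s_3 = InvRound(s_2, k_5) = 0x097CF7
s_4 = InvRound(s_3, k_4) = 0xA4E422
s_5 = InvRound(s_4, k_3) = 0xD9F694
s_6 = InvRound(s_5, k_2) = 0xA1796C
s_7 = InvRound(s_6, k_1) = 0x58E79D
s_8 = InvRound(s_7, k_0) = 0x5900D0

0x5900D0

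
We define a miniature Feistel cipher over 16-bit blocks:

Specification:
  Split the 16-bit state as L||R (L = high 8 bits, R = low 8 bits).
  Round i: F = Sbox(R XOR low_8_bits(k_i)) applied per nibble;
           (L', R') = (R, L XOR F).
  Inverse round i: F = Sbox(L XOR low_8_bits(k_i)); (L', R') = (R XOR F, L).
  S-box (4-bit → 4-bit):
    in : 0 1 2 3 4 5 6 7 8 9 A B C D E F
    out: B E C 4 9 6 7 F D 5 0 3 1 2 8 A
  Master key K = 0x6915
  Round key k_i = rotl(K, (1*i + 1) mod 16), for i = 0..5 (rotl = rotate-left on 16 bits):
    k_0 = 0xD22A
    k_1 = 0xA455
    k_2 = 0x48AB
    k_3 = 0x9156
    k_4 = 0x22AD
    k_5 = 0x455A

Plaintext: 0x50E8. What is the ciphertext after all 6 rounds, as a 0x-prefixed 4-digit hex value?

0xD73D

s_0 = plaintext = 0x50E8
s_1 = Round(s_0, k_0) = 0xE84C
s_2 = Round(s_1, k_1) = 0x4C0D
s_3 = Round(s_2, k_2) = 0x0D4B
s_4 = Round(s_3, k_3) = 0x4BEF
s_5 = Round(s_4, k_4) = 0xEFD7
s_6 = Round(s_5, k_5) = 0xD73D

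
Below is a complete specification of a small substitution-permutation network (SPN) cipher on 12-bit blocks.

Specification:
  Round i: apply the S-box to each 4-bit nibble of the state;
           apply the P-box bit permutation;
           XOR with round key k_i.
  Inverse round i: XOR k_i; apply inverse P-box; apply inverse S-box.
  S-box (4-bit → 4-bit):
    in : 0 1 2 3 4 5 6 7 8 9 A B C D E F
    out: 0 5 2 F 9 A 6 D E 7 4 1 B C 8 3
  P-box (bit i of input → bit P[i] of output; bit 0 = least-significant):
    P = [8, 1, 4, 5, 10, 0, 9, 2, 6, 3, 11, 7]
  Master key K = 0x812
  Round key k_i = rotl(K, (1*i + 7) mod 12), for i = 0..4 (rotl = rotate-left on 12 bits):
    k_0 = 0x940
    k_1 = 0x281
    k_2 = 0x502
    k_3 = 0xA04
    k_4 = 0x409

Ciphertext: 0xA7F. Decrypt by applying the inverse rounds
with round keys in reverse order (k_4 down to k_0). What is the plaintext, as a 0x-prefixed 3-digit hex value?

0x538

s_0 = ciphertext = 0xA7F
s_1 = InvRound(s_0, k_4) = 0x178
s_2 = InvRound(s_1, k_3) = 0x9D7
s_3 = InvRound(s_2, k_2) = 0x7CA
s_4 = InvRound(s_3, k_1) = 0xFFF
s_5 = InvRound(s_4, k_0) = 0x538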